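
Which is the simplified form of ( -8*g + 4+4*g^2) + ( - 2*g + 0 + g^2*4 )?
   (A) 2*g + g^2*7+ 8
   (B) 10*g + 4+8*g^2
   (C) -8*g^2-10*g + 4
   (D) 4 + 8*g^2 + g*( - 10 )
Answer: D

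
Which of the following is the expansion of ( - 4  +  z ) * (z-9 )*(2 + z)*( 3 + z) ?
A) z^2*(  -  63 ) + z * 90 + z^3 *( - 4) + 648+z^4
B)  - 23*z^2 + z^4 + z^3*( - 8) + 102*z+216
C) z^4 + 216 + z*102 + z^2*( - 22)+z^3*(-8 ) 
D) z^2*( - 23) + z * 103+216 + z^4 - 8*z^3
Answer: B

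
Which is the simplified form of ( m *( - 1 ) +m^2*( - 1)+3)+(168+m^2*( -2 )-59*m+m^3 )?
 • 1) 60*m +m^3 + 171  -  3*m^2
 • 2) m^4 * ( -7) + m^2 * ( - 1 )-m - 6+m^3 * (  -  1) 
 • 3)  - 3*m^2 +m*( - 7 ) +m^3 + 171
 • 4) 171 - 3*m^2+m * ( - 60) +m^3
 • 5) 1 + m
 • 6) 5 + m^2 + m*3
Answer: 4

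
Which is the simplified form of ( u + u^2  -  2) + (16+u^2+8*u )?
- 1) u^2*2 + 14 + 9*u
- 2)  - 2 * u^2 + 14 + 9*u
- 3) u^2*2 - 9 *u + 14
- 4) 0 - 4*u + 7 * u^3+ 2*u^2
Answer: 1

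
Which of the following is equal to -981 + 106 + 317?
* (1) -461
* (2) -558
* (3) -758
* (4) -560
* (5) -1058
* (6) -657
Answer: 2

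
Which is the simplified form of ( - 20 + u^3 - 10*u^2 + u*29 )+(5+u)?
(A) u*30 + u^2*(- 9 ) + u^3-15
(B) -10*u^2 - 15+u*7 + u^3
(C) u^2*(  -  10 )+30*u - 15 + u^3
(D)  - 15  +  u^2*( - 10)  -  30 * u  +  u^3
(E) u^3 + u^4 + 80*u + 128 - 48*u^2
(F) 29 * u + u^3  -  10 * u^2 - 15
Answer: C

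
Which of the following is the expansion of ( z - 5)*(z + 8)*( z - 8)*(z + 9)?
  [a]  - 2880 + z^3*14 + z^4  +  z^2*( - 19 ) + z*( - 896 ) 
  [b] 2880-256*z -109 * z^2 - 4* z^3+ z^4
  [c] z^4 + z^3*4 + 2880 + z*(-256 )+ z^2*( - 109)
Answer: c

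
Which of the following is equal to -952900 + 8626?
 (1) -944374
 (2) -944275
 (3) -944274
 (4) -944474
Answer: 3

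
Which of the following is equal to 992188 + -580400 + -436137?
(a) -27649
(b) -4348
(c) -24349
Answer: c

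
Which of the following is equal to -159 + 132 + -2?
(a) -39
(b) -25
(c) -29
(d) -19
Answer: c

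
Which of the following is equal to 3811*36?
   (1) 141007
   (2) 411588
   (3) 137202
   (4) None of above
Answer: 4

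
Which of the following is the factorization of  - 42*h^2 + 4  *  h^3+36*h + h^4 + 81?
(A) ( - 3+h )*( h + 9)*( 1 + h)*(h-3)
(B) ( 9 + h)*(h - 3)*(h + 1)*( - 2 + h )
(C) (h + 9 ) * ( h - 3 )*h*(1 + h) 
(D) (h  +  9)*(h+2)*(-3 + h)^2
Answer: A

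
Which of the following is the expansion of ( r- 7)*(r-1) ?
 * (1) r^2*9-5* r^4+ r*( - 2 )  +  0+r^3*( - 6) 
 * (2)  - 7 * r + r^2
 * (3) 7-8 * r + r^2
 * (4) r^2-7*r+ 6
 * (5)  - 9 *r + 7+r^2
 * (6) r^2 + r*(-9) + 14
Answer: 3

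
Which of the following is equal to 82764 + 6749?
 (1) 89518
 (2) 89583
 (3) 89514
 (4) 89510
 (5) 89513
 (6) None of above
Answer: 5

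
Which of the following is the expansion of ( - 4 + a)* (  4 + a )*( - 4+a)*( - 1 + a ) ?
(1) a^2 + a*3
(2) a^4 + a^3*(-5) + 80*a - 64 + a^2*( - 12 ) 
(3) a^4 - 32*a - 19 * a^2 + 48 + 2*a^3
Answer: 2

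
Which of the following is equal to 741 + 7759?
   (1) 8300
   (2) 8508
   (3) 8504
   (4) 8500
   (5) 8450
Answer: 4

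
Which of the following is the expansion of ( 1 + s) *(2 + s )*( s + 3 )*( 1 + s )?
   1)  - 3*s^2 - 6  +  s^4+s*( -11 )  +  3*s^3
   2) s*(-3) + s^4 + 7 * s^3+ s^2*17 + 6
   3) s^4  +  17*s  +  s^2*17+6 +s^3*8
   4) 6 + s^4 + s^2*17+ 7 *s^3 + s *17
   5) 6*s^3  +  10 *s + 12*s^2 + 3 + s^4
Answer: 4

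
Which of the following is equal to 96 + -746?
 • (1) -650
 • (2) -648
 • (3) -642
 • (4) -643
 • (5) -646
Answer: 1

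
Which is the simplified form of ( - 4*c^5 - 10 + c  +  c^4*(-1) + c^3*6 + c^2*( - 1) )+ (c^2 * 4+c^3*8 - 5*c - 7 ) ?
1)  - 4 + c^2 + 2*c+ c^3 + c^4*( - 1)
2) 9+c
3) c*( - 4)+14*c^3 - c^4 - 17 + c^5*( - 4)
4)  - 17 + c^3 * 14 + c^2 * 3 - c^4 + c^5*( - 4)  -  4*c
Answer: 4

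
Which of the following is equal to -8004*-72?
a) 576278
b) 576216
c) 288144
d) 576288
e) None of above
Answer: d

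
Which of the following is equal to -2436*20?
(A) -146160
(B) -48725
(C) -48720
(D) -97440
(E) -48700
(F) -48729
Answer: C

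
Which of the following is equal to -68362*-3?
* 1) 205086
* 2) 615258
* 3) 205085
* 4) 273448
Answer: 1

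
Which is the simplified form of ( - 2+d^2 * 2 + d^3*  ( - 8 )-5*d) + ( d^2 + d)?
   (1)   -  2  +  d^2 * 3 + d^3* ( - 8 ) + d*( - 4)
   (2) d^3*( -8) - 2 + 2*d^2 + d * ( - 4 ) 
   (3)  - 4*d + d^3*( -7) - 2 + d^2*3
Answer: 1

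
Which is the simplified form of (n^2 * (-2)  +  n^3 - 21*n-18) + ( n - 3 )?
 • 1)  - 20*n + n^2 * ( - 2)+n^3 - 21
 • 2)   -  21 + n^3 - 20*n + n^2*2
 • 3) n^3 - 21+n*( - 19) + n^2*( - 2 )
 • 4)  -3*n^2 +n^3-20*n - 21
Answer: 1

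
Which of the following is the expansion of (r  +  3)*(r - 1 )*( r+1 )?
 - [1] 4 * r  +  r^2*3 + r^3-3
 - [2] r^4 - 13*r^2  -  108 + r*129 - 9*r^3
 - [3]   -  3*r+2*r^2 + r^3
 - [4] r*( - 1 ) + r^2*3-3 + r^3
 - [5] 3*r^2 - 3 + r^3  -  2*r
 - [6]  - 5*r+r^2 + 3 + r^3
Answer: 4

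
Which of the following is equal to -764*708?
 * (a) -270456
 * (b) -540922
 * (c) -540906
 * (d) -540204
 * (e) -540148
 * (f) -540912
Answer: f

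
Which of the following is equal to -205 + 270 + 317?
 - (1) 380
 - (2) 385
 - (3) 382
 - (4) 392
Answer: 3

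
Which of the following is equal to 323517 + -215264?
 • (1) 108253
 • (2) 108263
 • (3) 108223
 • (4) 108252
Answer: 1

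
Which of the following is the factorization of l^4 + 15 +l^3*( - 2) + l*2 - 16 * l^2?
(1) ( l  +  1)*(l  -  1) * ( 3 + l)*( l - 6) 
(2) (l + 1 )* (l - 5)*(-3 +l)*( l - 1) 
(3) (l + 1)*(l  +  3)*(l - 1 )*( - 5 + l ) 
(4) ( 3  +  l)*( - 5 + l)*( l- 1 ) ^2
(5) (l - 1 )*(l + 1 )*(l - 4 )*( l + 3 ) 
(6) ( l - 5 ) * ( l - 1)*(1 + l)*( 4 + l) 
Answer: 3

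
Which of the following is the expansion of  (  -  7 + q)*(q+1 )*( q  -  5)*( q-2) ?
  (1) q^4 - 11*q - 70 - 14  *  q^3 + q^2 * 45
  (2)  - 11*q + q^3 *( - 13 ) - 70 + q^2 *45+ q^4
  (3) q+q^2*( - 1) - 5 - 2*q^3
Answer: 2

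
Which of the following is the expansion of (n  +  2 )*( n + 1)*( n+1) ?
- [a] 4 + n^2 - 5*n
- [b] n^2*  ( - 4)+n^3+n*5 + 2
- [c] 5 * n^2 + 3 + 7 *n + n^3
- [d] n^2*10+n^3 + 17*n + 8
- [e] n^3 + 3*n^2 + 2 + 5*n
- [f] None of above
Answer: f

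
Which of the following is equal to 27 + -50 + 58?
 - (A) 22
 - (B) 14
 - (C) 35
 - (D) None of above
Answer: C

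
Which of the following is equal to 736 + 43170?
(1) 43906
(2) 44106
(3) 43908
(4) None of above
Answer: 1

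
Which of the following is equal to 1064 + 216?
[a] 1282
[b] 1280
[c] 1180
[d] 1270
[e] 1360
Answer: b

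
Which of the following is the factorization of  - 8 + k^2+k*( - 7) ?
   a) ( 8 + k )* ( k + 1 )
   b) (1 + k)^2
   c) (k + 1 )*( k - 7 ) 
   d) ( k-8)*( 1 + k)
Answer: d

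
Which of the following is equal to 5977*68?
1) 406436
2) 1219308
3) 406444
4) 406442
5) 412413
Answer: 1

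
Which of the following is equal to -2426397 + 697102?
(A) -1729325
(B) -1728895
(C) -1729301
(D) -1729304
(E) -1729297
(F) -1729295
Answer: F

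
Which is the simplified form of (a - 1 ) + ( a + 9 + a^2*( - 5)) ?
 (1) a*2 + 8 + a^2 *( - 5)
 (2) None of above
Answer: 1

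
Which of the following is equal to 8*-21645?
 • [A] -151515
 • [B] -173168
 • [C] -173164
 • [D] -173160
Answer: D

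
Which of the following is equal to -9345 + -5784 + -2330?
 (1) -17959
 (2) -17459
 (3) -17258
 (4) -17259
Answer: 2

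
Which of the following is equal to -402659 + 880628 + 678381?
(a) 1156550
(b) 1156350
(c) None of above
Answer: b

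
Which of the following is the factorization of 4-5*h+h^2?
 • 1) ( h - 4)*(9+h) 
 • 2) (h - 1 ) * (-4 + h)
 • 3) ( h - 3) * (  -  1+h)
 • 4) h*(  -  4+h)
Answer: 2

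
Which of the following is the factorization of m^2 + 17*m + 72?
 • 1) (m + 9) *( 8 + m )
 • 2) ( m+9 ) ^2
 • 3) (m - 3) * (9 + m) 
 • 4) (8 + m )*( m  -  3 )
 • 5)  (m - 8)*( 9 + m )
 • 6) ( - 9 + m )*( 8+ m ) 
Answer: 1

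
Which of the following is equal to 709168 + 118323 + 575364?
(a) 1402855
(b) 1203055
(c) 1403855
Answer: a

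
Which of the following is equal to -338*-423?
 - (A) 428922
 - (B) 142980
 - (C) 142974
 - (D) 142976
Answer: C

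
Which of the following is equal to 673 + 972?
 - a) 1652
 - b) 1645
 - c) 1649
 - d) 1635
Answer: b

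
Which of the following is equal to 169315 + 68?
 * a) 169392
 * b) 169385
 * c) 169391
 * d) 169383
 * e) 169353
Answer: d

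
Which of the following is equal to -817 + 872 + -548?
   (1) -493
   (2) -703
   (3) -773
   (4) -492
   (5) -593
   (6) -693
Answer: 1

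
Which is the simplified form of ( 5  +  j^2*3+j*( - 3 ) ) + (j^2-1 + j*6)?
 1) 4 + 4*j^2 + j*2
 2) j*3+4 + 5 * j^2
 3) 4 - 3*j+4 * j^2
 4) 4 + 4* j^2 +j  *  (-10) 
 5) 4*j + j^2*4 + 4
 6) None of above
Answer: 6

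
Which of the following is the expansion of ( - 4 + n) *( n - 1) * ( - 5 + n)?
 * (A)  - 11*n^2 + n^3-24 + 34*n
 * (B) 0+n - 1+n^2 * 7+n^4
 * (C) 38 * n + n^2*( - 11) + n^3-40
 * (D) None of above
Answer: D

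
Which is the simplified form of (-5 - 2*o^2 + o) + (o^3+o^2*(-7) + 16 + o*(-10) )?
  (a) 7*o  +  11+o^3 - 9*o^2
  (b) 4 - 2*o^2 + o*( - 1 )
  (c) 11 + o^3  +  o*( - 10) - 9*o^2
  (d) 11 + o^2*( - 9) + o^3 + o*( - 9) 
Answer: d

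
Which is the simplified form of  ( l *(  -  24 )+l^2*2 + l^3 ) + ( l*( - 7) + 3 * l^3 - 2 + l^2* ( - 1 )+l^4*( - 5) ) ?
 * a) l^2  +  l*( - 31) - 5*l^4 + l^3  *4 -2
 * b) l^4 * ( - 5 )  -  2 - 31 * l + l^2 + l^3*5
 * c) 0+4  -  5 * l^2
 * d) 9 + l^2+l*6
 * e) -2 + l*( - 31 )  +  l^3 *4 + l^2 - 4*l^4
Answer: a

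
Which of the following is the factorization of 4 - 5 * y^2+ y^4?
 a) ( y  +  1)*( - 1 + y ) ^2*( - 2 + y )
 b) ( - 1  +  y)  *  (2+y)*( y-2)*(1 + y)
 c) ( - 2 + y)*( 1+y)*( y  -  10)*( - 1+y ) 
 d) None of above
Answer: b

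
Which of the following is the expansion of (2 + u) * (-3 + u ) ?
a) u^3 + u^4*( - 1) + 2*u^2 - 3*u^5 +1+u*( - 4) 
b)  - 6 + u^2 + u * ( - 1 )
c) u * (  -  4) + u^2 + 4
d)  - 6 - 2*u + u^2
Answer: b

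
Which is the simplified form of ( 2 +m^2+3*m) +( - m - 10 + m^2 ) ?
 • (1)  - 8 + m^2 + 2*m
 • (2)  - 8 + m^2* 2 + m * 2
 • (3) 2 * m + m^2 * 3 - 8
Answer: 2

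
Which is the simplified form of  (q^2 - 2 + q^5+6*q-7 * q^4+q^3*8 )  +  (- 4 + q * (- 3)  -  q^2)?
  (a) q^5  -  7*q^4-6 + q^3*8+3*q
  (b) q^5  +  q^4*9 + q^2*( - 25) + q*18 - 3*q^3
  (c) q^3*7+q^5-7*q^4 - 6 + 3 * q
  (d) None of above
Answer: a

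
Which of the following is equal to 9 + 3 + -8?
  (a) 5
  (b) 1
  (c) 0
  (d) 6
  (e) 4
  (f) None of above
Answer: e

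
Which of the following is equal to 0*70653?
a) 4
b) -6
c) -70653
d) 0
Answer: d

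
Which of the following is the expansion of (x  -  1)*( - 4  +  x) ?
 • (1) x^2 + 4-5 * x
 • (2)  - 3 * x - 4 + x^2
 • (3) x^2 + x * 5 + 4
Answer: 1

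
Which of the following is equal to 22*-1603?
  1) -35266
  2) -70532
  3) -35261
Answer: 1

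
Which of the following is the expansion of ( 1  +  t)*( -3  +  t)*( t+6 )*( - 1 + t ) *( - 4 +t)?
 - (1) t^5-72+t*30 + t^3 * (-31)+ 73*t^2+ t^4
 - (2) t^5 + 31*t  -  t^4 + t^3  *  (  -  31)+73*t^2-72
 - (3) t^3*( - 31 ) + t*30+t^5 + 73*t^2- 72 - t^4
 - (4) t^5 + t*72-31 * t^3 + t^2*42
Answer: 3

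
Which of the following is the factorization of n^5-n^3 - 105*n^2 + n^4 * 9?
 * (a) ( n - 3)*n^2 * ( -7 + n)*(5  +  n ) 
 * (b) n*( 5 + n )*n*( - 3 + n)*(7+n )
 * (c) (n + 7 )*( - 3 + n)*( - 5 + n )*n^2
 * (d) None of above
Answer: b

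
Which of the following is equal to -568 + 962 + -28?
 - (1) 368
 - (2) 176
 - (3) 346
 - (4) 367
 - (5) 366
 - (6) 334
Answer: 5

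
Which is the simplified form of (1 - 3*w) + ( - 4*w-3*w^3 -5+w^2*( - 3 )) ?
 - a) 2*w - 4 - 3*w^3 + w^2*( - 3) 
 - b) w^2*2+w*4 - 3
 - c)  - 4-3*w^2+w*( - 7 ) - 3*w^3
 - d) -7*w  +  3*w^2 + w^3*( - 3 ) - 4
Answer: c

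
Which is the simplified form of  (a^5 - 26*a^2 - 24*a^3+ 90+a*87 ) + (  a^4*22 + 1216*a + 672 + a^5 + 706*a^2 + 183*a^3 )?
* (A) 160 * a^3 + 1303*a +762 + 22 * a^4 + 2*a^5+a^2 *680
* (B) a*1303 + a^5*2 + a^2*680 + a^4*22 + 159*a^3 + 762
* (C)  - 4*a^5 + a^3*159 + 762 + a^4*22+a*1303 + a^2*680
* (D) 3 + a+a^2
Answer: B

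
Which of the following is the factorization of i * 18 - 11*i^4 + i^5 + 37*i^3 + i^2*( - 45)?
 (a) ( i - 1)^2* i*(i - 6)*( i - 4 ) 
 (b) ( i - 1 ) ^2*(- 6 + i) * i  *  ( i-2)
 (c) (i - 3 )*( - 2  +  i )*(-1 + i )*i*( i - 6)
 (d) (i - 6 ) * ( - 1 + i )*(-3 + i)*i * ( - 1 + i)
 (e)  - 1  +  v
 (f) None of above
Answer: d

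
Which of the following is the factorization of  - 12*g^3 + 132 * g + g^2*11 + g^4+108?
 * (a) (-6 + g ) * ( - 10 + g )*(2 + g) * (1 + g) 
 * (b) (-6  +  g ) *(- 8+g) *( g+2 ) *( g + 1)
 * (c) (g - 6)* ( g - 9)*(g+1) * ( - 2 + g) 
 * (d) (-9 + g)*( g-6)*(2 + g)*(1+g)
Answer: d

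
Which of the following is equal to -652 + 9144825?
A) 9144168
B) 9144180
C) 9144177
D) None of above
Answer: D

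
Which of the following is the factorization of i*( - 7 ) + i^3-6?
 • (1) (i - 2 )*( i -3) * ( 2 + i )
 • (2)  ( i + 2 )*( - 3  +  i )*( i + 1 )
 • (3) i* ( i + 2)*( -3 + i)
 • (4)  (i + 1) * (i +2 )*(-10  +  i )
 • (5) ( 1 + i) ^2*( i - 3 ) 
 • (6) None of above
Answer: 2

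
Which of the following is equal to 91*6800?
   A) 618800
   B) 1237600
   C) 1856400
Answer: A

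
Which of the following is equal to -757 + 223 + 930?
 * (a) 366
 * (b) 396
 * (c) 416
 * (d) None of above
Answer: b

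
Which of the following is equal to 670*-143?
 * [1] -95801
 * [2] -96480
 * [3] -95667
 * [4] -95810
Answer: 4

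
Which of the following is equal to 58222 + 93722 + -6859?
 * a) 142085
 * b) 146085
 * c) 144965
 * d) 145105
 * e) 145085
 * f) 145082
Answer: e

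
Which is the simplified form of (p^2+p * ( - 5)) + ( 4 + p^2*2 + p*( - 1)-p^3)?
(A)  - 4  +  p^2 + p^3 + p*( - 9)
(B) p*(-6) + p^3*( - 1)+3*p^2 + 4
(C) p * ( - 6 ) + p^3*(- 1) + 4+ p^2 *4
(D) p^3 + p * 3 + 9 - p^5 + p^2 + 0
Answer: B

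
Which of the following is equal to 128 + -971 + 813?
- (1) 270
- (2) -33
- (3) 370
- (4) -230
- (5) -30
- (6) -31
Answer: 5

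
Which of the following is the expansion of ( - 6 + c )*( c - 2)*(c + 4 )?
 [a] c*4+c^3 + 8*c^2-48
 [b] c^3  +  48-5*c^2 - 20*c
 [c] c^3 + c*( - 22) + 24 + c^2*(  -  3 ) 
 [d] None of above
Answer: d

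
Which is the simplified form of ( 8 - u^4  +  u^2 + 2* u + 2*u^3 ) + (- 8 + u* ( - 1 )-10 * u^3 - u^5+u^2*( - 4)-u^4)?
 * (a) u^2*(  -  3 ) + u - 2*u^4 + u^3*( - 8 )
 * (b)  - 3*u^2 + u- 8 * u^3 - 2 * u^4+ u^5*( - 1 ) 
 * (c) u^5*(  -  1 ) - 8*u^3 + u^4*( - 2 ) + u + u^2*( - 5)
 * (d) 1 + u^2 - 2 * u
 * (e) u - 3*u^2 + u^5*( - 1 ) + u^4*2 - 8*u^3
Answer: b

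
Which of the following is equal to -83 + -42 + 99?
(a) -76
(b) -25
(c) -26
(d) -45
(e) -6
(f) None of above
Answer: c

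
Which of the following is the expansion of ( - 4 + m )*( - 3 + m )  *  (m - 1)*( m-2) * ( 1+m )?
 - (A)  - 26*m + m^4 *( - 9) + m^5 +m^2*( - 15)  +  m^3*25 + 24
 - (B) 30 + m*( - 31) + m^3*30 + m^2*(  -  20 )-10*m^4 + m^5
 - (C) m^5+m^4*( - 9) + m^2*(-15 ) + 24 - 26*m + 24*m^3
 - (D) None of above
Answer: A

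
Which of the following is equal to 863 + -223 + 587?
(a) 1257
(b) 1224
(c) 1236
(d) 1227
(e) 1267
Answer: d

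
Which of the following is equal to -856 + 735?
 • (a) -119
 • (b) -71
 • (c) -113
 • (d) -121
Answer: d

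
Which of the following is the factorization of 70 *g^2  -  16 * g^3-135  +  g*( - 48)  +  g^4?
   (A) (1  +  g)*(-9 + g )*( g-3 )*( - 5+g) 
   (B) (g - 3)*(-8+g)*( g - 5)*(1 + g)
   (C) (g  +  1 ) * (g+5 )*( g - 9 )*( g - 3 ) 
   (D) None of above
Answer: A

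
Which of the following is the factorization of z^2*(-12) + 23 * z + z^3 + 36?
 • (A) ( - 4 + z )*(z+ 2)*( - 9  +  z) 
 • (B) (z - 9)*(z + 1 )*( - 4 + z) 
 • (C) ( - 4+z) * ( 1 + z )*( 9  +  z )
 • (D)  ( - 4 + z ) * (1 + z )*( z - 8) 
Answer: B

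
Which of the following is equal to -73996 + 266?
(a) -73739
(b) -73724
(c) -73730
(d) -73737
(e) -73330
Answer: c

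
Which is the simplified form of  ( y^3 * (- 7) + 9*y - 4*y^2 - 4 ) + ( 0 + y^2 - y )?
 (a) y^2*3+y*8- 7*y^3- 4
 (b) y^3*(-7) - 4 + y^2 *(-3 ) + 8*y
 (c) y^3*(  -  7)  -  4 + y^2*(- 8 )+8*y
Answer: b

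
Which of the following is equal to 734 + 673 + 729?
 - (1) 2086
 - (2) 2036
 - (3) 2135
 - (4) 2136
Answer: 4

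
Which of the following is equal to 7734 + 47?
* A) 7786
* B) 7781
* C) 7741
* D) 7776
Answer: B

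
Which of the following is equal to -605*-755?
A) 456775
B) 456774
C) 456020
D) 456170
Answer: A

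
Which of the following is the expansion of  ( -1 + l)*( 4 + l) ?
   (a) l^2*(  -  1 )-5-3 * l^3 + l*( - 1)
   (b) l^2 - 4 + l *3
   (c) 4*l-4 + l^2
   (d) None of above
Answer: b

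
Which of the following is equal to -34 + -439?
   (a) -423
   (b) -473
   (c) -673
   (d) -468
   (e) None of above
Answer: b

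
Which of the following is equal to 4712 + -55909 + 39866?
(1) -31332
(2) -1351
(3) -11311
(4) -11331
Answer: 4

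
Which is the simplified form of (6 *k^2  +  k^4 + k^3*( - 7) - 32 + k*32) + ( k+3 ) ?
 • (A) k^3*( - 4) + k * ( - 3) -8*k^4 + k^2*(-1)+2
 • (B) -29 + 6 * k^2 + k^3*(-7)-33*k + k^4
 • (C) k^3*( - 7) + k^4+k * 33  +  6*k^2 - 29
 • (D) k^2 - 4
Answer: C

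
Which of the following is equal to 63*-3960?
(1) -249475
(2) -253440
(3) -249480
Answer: 3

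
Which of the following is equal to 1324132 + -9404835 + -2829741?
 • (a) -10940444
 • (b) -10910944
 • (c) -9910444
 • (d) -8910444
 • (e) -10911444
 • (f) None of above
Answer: f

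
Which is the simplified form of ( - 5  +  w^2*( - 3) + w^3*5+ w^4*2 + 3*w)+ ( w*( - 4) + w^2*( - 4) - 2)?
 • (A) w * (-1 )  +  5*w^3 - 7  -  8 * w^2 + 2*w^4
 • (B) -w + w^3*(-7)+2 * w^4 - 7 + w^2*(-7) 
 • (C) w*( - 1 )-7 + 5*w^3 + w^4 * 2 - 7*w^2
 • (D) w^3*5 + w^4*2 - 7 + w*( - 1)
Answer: C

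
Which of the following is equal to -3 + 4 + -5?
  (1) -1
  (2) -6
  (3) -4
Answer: 3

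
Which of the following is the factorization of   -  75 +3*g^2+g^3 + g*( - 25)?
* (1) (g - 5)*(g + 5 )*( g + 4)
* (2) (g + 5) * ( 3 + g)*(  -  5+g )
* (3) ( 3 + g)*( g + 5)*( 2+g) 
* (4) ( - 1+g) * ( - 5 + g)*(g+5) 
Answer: 2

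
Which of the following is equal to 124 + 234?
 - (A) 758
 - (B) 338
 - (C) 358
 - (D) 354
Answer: C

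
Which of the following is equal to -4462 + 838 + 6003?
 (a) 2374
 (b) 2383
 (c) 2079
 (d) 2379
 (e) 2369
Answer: d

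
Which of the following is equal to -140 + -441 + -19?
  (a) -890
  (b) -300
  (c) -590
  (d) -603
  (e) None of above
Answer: e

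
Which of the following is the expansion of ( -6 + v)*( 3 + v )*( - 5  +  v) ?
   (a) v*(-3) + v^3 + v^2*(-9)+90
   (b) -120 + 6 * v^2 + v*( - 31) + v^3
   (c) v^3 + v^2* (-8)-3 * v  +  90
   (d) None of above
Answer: c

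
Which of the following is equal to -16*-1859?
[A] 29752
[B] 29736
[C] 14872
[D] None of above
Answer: D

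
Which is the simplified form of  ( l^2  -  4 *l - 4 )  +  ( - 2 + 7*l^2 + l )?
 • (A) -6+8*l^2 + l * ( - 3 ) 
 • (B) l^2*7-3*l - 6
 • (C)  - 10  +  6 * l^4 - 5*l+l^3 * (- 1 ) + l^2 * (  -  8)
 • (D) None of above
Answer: A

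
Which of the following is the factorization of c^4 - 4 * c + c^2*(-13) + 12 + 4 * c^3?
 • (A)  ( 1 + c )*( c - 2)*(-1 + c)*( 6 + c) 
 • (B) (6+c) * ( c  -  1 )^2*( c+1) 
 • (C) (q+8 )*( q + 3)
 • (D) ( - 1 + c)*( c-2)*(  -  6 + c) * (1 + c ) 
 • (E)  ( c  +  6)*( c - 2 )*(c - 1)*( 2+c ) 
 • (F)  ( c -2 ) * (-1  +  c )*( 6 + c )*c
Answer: A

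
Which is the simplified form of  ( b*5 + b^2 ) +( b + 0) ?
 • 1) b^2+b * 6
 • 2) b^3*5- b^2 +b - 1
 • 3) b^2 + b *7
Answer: 1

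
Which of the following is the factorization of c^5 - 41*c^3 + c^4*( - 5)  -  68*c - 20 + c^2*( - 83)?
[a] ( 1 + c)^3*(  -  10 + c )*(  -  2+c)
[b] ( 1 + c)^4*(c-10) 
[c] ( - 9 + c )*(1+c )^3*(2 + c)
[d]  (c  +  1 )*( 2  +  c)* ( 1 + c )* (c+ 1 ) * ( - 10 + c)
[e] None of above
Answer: d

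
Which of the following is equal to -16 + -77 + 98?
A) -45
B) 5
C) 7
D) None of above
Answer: B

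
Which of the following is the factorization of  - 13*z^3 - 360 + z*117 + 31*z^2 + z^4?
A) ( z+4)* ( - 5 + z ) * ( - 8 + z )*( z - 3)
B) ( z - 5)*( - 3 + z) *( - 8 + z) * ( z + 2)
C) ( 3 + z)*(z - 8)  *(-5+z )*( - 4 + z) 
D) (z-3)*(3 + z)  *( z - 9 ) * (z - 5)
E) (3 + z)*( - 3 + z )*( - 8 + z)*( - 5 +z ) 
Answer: E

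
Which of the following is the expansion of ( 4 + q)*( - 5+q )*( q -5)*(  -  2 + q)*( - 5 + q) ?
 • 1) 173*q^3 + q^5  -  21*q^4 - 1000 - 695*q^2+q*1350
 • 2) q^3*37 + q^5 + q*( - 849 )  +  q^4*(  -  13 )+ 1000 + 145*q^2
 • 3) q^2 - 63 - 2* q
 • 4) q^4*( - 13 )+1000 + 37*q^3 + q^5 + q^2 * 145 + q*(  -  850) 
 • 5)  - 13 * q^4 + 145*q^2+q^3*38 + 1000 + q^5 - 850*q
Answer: 4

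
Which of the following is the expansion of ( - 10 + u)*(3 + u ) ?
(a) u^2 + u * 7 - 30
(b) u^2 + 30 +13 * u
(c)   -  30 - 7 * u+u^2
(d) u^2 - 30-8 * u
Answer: c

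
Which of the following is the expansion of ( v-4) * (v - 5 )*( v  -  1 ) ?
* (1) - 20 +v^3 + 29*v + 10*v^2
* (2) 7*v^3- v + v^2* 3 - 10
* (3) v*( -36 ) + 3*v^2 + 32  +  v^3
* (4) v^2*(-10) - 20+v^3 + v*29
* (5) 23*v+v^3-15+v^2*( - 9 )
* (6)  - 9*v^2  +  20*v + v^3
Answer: 4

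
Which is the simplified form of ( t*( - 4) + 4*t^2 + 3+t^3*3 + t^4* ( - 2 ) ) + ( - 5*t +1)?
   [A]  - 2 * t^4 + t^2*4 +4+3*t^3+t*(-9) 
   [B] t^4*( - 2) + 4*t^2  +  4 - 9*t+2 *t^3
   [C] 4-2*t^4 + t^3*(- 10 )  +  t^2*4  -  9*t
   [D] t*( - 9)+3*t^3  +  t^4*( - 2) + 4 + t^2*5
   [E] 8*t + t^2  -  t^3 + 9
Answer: A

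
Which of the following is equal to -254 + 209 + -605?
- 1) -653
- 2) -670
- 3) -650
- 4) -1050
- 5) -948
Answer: 3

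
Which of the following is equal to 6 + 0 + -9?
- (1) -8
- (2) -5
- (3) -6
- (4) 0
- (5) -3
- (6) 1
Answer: 5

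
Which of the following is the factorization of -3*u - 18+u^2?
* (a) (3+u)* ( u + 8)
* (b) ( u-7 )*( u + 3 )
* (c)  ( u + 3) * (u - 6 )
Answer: c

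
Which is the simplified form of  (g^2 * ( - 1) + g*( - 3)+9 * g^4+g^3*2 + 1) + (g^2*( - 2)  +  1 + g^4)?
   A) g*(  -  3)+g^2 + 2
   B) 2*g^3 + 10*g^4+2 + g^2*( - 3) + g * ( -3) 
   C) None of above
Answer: B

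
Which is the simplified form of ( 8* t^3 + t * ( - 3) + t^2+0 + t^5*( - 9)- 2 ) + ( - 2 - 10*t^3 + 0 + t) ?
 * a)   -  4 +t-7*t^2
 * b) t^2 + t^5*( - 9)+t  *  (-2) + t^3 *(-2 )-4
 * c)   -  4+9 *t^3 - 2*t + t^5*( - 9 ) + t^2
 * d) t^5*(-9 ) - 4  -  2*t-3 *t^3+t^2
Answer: b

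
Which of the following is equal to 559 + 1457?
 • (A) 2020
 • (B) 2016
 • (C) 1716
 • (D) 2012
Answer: B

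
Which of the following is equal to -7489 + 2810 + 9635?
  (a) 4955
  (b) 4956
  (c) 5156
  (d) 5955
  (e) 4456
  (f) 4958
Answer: b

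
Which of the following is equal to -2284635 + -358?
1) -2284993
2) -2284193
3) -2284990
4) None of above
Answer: 1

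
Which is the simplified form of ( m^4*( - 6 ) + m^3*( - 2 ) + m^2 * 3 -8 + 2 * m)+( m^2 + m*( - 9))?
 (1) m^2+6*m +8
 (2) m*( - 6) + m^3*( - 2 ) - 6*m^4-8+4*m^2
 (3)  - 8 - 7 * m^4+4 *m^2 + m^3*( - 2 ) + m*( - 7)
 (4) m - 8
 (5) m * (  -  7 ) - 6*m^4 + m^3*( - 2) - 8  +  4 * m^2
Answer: 5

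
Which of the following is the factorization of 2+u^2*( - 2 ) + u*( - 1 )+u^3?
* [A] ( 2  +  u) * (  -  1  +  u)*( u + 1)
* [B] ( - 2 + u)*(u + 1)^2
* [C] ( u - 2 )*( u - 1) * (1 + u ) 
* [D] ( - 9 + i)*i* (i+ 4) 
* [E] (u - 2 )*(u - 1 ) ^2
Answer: C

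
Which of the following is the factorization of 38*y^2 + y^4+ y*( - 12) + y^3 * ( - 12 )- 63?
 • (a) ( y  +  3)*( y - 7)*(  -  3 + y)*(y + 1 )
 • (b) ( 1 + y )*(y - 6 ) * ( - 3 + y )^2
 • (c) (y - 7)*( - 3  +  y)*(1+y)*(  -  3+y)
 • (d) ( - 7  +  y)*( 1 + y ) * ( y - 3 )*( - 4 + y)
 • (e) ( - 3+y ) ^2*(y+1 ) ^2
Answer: c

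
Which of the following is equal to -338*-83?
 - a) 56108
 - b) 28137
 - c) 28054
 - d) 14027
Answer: c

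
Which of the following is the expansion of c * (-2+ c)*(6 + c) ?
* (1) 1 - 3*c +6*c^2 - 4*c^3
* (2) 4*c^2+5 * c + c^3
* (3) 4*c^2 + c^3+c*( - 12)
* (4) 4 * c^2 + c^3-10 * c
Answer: 3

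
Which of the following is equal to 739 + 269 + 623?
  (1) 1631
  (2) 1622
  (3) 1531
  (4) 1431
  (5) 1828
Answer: 1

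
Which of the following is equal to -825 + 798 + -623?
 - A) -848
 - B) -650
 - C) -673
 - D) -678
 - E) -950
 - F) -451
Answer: B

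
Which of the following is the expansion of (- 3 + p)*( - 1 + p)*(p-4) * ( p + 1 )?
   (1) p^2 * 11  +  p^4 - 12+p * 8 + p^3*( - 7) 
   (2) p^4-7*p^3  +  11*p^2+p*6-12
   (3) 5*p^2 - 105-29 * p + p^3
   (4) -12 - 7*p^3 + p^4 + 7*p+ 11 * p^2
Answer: 4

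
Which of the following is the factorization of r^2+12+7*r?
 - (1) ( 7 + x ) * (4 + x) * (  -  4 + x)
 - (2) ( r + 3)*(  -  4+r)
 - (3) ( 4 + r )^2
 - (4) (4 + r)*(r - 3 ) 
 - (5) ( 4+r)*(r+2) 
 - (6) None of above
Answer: 6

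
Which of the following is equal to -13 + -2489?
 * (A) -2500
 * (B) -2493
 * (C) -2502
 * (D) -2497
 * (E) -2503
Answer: C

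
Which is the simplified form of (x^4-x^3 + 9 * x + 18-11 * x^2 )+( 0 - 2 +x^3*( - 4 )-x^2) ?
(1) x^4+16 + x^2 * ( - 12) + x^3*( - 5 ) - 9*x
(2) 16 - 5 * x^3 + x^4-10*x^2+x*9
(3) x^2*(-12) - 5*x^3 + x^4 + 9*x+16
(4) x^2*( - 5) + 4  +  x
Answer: 3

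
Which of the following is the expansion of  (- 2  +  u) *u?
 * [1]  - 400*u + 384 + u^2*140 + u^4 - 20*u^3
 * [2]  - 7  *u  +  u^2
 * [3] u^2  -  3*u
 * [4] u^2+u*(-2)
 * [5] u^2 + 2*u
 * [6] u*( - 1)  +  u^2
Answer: 4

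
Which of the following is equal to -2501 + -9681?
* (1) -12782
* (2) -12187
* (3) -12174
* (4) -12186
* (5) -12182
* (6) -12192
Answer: 5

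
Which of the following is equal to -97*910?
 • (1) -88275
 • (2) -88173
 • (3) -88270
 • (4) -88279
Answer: 3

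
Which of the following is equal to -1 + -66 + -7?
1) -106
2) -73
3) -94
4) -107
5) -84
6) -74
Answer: 6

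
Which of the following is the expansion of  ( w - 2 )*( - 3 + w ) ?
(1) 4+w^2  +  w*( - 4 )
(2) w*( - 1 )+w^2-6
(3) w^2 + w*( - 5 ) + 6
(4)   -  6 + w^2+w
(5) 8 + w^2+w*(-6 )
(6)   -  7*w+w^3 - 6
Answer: 3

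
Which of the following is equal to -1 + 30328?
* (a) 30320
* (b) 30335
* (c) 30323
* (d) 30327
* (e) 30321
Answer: d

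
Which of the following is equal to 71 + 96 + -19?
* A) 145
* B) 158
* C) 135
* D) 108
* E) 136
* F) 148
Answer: F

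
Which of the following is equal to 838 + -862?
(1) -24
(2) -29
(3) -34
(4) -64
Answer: 1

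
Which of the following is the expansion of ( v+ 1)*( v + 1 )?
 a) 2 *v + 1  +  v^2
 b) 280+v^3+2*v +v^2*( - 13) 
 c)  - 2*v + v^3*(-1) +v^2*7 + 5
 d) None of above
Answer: a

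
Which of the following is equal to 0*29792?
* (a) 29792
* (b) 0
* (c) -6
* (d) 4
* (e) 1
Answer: b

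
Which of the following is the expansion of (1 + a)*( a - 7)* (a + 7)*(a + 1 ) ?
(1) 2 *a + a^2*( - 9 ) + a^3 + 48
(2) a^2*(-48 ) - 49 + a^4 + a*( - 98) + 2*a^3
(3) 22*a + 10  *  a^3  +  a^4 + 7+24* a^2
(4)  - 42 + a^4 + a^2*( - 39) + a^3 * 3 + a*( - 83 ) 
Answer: 2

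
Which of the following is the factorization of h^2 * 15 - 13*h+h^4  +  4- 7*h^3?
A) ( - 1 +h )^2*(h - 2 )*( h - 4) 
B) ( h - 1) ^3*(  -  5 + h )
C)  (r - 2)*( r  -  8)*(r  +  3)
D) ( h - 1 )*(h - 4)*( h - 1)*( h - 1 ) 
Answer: D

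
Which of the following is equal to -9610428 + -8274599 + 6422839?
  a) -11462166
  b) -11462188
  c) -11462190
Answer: b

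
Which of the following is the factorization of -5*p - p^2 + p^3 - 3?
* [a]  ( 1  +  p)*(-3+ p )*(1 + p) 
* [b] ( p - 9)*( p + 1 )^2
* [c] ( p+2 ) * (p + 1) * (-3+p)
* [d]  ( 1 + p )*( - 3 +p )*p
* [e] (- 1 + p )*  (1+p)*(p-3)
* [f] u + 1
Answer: a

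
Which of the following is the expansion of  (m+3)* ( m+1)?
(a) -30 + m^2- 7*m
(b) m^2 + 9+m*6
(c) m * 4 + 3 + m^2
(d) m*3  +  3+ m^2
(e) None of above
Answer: c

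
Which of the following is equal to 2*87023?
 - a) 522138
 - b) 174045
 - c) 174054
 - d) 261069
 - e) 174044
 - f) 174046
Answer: f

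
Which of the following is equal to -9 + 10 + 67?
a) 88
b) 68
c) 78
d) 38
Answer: b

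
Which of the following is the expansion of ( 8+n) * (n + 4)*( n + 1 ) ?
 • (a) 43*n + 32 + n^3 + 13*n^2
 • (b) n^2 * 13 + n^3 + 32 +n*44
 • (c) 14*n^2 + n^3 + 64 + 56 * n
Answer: b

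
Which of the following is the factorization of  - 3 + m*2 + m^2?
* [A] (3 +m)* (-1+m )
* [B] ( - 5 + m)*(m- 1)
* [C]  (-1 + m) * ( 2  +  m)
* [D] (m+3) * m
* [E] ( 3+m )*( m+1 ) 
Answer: A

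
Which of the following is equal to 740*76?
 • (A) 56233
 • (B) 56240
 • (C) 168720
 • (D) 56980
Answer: B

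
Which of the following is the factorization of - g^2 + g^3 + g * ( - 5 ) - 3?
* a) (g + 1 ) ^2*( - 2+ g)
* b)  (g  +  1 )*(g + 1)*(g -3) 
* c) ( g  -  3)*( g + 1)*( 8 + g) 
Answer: b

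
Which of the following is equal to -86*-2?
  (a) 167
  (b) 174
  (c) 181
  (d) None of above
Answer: d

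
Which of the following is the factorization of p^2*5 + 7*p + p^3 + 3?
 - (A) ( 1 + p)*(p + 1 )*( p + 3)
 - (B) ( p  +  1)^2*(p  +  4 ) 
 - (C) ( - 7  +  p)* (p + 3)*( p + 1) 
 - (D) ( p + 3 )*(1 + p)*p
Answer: A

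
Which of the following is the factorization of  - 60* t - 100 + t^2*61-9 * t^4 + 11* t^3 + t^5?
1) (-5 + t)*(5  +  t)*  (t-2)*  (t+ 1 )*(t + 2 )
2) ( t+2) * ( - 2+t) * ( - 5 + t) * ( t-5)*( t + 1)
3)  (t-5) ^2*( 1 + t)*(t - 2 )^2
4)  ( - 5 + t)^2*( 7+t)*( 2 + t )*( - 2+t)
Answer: 2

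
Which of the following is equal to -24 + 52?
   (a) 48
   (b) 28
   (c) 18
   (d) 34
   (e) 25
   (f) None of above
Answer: b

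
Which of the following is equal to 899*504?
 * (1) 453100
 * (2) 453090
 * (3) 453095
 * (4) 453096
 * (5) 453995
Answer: 4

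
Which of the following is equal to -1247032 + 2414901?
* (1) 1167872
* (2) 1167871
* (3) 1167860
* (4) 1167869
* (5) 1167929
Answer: 4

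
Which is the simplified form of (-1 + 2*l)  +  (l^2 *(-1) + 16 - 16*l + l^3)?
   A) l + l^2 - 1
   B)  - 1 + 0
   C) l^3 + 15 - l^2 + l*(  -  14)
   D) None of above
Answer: C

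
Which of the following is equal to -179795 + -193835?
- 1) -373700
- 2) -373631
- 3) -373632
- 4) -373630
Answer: 4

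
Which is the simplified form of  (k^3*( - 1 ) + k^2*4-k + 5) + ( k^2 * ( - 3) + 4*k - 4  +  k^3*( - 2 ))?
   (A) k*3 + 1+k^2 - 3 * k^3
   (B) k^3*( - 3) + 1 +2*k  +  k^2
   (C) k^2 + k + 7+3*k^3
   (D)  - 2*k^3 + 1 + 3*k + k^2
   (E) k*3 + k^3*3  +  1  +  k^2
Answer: A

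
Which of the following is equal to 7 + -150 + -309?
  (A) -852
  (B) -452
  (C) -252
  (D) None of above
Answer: B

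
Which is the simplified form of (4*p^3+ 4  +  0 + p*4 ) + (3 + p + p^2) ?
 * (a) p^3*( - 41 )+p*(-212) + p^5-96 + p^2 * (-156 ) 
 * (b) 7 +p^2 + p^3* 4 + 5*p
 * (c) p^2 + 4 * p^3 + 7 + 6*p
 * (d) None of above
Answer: b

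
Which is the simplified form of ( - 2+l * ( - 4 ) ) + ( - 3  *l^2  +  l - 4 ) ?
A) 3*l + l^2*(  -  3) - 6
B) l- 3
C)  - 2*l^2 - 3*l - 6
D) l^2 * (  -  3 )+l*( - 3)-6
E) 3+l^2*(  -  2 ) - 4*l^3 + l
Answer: D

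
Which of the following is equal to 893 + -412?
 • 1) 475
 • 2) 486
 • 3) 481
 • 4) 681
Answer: 3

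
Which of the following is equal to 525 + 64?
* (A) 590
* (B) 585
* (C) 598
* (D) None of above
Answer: D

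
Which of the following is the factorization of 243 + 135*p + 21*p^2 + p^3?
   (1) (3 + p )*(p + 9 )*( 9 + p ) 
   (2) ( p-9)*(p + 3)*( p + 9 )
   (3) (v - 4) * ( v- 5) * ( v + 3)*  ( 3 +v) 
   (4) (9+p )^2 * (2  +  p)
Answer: 1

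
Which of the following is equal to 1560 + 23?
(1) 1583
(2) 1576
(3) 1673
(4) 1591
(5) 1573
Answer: 1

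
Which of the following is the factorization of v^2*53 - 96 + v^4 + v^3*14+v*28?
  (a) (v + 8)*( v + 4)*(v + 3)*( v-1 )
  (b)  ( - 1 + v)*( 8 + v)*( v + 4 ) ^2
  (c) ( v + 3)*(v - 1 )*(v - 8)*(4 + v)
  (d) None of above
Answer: a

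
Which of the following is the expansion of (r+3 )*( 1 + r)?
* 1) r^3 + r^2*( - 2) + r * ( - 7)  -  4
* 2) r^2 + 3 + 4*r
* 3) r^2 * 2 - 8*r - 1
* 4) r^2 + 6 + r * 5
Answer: 2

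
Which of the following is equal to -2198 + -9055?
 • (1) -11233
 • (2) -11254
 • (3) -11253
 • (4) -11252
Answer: 3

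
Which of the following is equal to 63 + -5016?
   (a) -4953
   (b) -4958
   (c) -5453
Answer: a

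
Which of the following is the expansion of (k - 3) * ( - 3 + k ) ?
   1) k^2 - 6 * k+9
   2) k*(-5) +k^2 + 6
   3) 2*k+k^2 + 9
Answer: 1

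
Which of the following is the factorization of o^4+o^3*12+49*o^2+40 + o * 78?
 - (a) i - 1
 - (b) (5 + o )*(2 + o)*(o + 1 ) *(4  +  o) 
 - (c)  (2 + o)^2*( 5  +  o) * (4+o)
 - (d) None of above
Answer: b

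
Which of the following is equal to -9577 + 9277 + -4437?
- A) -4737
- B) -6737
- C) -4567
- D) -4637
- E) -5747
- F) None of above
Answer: A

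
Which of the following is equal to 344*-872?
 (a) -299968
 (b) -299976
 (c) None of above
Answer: a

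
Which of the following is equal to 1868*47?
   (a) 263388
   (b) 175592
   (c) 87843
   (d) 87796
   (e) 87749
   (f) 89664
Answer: d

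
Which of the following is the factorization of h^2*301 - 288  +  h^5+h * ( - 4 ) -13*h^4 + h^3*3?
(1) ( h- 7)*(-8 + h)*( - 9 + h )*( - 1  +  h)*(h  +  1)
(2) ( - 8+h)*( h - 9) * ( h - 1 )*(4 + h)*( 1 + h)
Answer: 2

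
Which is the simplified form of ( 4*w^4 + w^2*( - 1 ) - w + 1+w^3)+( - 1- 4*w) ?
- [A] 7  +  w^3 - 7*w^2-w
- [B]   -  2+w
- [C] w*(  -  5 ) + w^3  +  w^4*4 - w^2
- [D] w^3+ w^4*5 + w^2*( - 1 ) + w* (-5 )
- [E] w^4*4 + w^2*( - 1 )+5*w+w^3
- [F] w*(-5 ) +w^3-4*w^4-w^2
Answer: C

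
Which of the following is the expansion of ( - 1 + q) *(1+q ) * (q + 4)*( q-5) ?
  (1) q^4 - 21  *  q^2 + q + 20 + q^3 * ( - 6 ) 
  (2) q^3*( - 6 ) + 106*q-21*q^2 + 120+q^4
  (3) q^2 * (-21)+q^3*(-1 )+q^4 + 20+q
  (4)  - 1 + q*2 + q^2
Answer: 3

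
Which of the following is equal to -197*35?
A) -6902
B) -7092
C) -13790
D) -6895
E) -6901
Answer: D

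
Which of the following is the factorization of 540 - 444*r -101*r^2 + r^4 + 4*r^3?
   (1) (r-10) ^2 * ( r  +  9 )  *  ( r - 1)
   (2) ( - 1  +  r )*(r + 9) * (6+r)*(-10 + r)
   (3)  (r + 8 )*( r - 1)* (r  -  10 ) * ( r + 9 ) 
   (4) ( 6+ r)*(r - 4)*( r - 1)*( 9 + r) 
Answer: 2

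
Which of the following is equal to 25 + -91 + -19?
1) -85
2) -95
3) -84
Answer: 1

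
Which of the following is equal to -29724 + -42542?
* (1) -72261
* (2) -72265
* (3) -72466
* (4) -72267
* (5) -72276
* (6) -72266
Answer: 6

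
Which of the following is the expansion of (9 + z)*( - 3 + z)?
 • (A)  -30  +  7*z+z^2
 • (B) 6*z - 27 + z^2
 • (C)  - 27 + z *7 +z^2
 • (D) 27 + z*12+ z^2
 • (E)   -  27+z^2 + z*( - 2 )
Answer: B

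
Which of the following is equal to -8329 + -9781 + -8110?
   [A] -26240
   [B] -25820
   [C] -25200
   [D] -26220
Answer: D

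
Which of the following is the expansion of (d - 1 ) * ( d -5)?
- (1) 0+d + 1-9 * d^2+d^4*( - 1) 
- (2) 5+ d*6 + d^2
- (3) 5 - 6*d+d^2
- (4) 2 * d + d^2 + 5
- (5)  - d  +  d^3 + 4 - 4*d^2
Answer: 3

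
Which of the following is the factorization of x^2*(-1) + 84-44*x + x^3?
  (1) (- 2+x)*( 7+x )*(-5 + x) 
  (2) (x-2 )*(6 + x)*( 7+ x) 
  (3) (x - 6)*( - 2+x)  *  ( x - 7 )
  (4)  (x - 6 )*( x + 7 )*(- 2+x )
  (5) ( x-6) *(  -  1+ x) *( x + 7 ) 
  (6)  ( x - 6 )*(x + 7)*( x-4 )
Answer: 4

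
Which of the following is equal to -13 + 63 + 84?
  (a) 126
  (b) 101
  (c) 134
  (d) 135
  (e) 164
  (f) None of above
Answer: c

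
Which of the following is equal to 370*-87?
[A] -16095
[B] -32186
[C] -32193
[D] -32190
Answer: D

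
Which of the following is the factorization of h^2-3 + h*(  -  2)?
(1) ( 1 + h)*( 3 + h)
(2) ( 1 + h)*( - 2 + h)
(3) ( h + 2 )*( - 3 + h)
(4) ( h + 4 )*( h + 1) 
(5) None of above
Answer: 5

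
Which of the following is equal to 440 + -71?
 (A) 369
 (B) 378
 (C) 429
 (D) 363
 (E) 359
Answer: A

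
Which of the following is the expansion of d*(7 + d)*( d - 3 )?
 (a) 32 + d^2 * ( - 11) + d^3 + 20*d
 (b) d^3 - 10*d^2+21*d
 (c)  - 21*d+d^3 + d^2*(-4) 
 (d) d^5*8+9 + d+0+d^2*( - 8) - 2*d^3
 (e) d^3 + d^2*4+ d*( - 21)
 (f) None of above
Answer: e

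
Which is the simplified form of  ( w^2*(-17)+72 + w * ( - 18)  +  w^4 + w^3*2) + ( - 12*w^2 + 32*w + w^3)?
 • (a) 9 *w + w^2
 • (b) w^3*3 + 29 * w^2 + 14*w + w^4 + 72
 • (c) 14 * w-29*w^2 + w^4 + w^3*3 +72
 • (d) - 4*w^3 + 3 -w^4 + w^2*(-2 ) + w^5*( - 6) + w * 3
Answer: c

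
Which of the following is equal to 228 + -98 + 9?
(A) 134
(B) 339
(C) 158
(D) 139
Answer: D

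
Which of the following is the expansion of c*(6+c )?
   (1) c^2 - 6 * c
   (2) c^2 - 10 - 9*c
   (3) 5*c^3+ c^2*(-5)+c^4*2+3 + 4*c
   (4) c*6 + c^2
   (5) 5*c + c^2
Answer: 4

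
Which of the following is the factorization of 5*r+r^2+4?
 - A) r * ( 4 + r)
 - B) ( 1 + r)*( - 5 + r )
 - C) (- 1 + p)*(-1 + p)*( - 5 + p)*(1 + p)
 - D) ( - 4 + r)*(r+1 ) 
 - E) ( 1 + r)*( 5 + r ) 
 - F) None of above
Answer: F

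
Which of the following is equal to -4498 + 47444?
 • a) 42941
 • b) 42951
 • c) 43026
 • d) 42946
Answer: d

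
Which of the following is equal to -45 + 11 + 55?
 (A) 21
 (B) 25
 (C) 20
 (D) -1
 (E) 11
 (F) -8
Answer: A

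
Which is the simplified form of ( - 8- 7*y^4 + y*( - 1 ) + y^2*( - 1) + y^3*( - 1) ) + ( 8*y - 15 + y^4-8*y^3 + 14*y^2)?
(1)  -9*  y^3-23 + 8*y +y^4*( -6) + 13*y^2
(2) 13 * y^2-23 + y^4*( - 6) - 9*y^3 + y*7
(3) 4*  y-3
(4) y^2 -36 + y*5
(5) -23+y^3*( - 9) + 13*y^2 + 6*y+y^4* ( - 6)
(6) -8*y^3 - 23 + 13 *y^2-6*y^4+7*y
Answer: 2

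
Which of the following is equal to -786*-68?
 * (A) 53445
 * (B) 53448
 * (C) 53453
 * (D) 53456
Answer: B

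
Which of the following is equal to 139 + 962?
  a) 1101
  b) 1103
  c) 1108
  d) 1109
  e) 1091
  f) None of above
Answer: a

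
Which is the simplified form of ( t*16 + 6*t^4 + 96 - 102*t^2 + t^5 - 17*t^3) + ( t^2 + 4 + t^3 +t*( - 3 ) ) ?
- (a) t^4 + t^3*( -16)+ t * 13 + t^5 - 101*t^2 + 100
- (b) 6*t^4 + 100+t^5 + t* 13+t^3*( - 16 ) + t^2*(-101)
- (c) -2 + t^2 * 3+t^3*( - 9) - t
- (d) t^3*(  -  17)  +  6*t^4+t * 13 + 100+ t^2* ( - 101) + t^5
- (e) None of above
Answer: b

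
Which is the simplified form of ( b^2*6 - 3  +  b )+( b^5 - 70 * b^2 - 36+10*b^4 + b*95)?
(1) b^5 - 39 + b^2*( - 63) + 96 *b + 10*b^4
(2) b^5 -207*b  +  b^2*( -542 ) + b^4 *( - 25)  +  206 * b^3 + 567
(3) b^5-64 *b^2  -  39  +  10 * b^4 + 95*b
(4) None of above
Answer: 4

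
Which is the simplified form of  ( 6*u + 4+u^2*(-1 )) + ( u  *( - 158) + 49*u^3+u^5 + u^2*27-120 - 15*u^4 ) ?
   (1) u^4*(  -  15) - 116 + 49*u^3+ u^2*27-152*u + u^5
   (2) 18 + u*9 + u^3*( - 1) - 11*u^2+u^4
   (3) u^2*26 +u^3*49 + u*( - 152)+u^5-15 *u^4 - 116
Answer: 3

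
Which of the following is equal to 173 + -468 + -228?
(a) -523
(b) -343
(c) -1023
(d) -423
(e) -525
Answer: a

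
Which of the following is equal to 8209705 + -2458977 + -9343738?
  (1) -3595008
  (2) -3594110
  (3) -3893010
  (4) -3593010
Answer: 4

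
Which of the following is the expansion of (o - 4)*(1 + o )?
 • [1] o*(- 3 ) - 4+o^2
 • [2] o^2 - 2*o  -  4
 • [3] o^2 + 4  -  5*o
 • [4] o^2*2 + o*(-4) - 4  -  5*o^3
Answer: 1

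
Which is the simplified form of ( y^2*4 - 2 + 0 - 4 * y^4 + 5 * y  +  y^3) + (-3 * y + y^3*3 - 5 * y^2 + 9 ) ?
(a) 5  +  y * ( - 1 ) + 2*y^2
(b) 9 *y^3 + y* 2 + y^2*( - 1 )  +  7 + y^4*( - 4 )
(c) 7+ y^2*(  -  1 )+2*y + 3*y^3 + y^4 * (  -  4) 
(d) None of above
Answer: d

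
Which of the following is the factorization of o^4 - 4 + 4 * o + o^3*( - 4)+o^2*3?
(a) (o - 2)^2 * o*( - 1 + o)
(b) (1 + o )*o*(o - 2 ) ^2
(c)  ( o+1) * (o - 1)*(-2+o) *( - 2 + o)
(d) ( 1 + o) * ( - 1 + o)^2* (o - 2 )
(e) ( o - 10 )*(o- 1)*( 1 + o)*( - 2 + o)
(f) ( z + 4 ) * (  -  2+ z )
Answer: c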